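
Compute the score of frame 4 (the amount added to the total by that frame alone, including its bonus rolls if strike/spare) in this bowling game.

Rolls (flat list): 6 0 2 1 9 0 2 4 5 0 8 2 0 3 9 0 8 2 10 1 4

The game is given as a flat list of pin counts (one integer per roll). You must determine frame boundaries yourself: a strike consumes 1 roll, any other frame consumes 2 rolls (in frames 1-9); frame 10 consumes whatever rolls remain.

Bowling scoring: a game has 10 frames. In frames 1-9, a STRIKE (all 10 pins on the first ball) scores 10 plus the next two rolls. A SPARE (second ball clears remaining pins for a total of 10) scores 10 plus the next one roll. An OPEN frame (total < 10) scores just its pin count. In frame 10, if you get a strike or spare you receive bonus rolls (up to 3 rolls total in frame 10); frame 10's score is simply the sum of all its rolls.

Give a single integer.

Answer: 6

Derivation:
Frame 1: OPEN (6+0=6). Cumulative: 6
Frame 2: OPEN (2+1=3). Cumulative: 9
Frame 3: OPEN (9+0=9). Cumulative: 18
Frame 4: OPEN (2+4=6). Cumulative: 24
Frame 5: OPEN (5+0=5). Cumulative: 29
Frame 6: SPARE (8+2=10). 10 + next roll (0) = 10. Cumulative: 39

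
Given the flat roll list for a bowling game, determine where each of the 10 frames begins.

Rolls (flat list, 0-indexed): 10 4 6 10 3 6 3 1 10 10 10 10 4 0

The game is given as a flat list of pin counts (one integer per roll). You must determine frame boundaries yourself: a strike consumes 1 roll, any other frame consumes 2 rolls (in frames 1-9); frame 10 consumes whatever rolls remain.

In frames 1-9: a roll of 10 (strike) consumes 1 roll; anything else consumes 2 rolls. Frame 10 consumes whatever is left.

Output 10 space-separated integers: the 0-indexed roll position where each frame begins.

Answer: 0 1 3 4 6 8 9 10 11 12

Derivation:
Frame 1 starts at roll index 0: roll=10 (strike), consumes 1 roll
Frame 2 starts at roll index 1: rolls=4,6 (sum=10), consumes 2 rolls
Frame 3 starts at roll index 3: roll=10 (strike), consumes 1 roll
Frame 4 starts at roll index 4: rolls=3,6 (sum=9), consumes 2 rolls
Frame 5 starts at roll index 6: rolls=3,1 (sum=4), consumes 2 rolls
Frame 6 starts at roll index 8: roll=10 (strike), consumes 1 roll
Frame 7 starts at roll index 9: roll=10 (strike), consumes 1 roll
Frame 8 starts at roll index 10: roll=10 (strike), consumes 1 roll
Frame 9 starts at roll index 11: roll=10 (strike), consumes 1 roll
Frame 10 starts at roll index 12: 2 remaining rolls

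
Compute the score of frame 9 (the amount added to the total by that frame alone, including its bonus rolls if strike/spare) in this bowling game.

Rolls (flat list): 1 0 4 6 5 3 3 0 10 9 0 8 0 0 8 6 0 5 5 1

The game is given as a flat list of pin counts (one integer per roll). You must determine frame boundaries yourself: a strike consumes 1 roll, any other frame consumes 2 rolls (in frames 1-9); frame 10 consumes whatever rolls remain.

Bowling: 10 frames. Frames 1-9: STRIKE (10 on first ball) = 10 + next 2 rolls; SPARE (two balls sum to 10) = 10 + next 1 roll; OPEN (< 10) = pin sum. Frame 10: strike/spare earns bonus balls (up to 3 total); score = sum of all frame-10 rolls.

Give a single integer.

Answer: 6

Derivation:
Frame 1: OPEN (1+0=1). Cumulative: 1
Frame 2: SPARE (4+6=10). 10 + next roll (5) = 15. Cumulative: 16
Frame 3: OPEN (5+3=8). Cumulative: 24
Frame 4: OPEN (3+0=3). Cumulative: 27
Frame 5: STRIKE. 10 + next two rolls (9+0) = 19. Cumulative: 46
Frame 6: OPEN (9+0=9). Cumulative: 55
Frame 7: OPEN (8+0=8). Cumulative: 63
Frame 8: OPEN (0+8=8). Cumulative: 71
Frame 9: OPEN (6+0=6). Cumulative: 77
Frame 10: SPARE. Sum of all frame-10 rolls (5+5+1) = 11. Cumulative: 88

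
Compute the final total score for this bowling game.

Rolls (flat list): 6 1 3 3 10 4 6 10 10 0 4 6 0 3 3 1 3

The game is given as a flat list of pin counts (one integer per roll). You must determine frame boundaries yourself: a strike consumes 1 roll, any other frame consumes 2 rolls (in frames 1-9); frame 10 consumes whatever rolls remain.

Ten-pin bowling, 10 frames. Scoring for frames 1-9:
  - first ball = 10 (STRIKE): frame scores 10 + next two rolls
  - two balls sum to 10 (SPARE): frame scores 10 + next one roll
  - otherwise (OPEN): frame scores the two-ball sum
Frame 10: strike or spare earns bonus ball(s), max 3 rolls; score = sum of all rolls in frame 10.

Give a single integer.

Answer: 107

Derivation:
Frame 1: OPEN (6+1=7). Cumulative: 7
Frame 2: OPEN (3+3=6). Cumulative: 13
Frame 3: STRIKE. 10 + next two rolls (4+6) = 20. Cumulative: 33
Frame 4: SPARE (4+6=10). 10 + next roll (10) = 20. Cumulative: 53
Frame 5: STRIKE. 10 + next two rolls (10+0) = 20. Cumulative: 73
Frame 6: STRIKE. 10 + next two rolls (0+4) = 14. Cumulative: 87
Frame 7: OPEN (0+4=4). Cumulative: 91
Frame 8: OPEN (6+0=6). Cumulative: 97
Frame 9: OPEN (3+3=6). Cumulative: 103
Frame 10: OPEN. Sum of all frame-10 rolls (1+3) = 4. Cumulative: 107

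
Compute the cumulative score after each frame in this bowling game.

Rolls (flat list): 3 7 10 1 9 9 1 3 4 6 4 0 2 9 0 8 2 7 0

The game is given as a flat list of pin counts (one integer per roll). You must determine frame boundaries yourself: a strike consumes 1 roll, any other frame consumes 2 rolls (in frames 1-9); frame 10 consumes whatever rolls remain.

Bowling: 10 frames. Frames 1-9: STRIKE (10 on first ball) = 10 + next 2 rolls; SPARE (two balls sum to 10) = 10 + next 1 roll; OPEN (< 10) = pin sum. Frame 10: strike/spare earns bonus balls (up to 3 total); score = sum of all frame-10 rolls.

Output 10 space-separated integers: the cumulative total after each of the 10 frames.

Answer: 20 40 59 72 79 89 91 100 117 124

Derivation:
Frame 1: SPARE (3+7=10). 10 + next roll (10) = 20. Cumulative: 20
Frame 2: STRIKE. 10 + next two rolls (1+9) = 20. Cumulative: 40
Frame 3: SPARE (1+9=10). 10 + next roll (9) = 19. Cumulative: 59
Frame 4: SPARE (9+1=10). 10 + next roll (3) = 13. Cumulative: 72
Frame 5: OPEN (3+4=7). Cumulative: 79
Frame 6: SPARE (6+4=10). 10 + next roll (0) = 10. Cumulative: 89
Frame 7: OPEN (0+2=2). Cumulative: 91
Frame 8: OPEN (9+0=9). Cumulative: 100
Frame 9: SPARE (8+2=10). 10 + next roll (7) = 17. Cumulative: 117
Frame 10: OPEN. Sum of all frame-10 rolls (7+0) = 7. Cumulative: 124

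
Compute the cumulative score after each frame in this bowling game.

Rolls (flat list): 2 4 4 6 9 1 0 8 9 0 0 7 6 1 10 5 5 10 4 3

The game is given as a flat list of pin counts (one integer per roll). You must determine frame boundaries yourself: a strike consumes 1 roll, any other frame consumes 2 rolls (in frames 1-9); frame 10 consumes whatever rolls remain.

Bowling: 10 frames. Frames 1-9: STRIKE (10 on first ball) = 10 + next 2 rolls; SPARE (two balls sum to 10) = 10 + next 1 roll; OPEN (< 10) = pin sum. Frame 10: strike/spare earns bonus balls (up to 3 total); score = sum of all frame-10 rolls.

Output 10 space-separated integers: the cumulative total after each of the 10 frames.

Answer: 6 25 35 43 52 59 66 86 106 123

Derivation:
Frame 1: OPEN (2+4=6). Cumulative: 6
Frame 2: SPARE (4+6=10). 10 + next roll (9) = 19. Cumulative: 25
Frame 3: SPARE (9+1=10). 10 + next roll (0) = 10. Cumulative: 35
Frame 4: OPEN (0+8=8). Cumulative: 43
Frame 5: OPEN (9+0=9). Cumulative: 52
Frame 6: OPEN (0+7=7). Cumulative: 59
Frame 7: OPEN (6+1=7). Cumulative: 66
Frame 8: STRIKE. 10 + next two rolls (5+5) = 20. Cumulative: 86
Frame 9: SPARE (5+5=10). 10 + next roll (10) = 20. Cumulative: 106
Frame 10: STRIKE. Sum of all frame-10 rolls (10+4+3) = 17. Cumulative: 123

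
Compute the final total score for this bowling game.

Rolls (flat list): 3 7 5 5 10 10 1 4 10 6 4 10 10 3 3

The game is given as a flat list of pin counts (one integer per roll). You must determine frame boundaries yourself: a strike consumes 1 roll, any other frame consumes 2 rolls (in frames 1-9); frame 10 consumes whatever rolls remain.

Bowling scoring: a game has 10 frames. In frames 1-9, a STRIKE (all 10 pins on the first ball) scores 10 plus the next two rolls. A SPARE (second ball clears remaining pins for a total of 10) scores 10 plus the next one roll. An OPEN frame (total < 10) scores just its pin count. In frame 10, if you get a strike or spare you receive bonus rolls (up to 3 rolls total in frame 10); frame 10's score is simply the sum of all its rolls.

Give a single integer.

Answer: 161

Derivation:
Frame 1: SPARE (3+7=10). 10 + next roll (5) = 15. Cumulative: 15
Frame 2: SPARE (5+5=10). 10 + next roll (10) = 20. Cumulative: 35
Frame 3: STRIKE. 10 + next two rolls (10+1) = 21. Cumulative: 56
Frame 4: STRIKE. 10 + next two rolls (1+4) = 15. Cumulative: 71
Frame 5: OPEN (1+4=5). Cumulative: 76
Frame 6: STRIKE. 10 + next two rolls (6+4) = 20. Cumulative: 96
Frame 7: SPARE (6+4=10). 10 + next roll (10) = 20. Cumulative: 116
Frame 8: STRIKE. 10 + next two rolls (10+3) = 23. Cumulative: 139
Frame 9: STRIKE. 10 + next two rolls (3+3) = 16. Cumulative: 155
Frame 10: OPEN. Sum of all frame-10 rolls (3+3) = 6. Cumulative: 161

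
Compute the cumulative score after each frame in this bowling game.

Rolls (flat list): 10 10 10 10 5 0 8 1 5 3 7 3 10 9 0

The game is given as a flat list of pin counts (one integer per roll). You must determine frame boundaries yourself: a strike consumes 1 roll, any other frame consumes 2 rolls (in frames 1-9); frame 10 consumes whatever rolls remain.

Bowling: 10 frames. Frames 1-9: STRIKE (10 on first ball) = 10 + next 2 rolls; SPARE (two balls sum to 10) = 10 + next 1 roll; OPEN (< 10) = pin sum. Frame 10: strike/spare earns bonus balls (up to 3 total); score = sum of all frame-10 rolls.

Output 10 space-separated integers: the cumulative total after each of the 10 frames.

Answer: 30 60 85 100 105 114 122 142 161 170

Derivation:
Frame 1: STRIKE. 10 + next two rolls (10+10) = 30. Cumulative: 30
Frame 2: STRIKE. 10 + next two rolls (10+10) = 30. Cumulative: 60
Frame 3: STRIKE. 10 + next two rolls (10+5) = 25. Cumulative: 85
Frame 4: STRIKE. 10 + next two rolls (5+0) = 15. Cumulative: 100
Frame 5: OPEN (5+0=5). Cumulative: 105
Frame 6: OPEN (8+1=9). Cumulative: 114
Frame 7: OPEN (5+3=8). Cumulative: 122
Frame 8: SPARE (7+3=10). 10 + next roll (10) = 20. Cumulative: 142
Frame 9: STRIKE. 10 + next two rolls (9+0) = 19. Cumulative: 161
Frame 10: OPEN. Sum of all frame-10 rolls (9+0) = 9. Cumulative: 170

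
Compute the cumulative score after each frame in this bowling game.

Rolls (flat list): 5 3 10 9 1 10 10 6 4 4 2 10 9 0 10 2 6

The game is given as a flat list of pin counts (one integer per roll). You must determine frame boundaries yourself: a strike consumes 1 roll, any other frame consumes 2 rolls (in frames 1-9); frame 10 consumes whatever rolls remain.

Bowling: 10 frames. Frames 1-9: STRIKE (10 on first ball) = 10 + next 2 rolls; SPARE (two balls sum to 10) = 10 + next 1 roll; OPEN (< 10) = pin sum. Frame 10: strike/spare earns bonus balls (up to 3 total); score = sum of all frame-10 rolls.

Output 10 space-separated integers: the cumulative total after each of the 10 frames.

Frame 1: OPEN (5+3=8). Cumulative: 8
Frame 2: STRIKE. 10 + next two rolls (9+1) = 20. Cumulative: 28
Frame 3: SPARE (9+1=10). 10 + next roll (10) = 20. Cumulative: 48
Frame 4: STRIKE. 10 + next two rolls (10+6) = 26. Cumulative: 74
Frame 5: STRIKE. 10 + next two rolls (6+4) = 20. Cumulative: 94
Frame 6: SPARE (6+4=10). 10 + next roll (4) = 14. Cumulative: 108
Frame 7: OPEN (4+2=6). Cumulative: 114
Frame 8: STRIKE. 10 + next two rolls (9+0) = 19. Cumulative: 133
Frame 9: OPEN (9+0=9). Cumulative: 142
Frame 10: STRIKE. Sum of all frame-10 rolls (10+2+6) = 18. Cumulative: 160

Answer: 8 28 48 74 94 108 114 133 142 160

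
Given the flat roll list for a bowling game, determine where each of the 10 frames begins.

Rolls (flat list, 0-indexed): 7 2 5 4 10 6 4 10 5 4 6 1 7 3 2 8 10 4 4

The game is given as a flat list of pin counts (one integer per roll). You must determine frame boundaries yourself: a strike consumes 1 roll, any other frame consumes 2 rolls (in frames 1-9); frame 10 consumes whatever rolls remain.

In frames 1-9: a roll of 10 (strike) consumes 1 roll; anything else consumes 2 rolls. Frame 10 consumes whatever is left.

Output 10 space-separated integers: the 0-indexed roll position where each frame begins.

Answer: 0 2 4 5 7 8 10 12 14 16

Derivation:
Frame 1 starts at roll index 0: rolls=7,2 (sum=9), consumes 2 rolls
Frame 2 starts at roll index 2: rolls=5,4 (sum=9), consumes 2 rolls
Frame 3 starts at roll index 4: roll=10 (strike), consumes 1 roll
Frame 4 starts at roll index 5: rolls=6,4 (sum=10), consumes 2 rolls
Frame 5 starts at roll index 7: roll=10 (strike), consumes 1 roll
Frame 6 starts at roll index 8: rolls=5,4 (sum=9), consumes 2 rolls
Frame 7 starts at roll index 10: rolls=6,1 (sum=7), consumes 2 rolls
Frame 8 starts at roll index 12: rolls=7,3 (sum=10), consumes 2 rolls
Frame 9 starts at roll index 14: rolls=2,8 (sum=10), consumes 2 rolls
Frame 10 starts at roll index 16: 3 remaining rolls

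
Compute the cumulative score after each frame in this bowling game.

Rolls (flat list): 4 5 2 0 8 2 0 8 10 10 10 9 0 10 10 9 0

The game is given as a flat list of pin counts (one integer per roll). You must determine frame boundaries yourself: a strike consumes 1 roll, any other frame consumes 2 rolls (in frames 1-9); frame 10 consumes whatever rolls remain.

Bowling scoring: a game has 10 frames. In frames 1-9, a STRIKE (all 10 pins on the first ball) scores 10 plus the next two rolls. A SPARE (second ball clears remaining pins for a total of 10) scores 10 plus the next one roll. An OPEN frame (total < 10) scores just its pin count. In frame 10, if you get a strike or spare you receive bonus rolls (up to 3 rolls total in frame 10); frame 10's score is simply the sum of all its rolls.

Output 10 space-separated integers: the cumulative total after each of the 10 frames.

Frame 1: OPEN (4+5=9). Cumulative: 9
Frame 2: OPEN (2+0=2). Cumulative: 11
Frame 3: SPARE (8+2=10). 10 + next roll (0) = 10. Cumulative: 21
Frame 4: OPEN (0+8=8). Cumulative: 29
Frame 5: STRIKE. 10 + next two rolls (10+10) = 30. Cumulative: 59
Frame 6: STRIKE. 10 + next two rolls (10+9) = 29. Cumulative: 88
Frame 7: STRIKE. 10 + next two rolls (9+0) = 19. Cumulative: 107
Frame 8: OPEN (9+0=9). Cumulative: 116
Frame 9: STRIKE. 10 + next two rolls (10+9) = 29. Cumulative: 145
Frame 10: STRIKE. Sum of all frame-10 rolls (10+9+0) = 19. Cumulative: 164

Answer: 9 11 21 29 59 88 107 116 145 164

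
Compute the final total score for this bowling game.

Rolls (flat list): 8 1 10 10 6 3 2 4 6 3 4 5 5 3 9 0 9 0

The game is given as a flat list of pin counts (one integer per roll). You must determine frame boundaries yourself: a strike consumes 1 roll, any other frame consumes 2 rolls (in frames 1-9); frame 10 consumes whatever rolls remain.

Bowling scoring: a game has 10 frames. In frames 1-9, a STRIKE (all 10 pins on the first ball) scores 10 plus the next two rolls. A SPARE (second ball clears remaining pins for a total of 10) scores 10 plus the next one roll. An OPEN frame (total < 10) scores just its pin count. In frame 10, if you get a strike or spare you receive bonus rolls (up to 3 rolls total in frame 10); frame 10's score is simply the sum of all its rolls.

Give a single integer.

Frame 1: OPEN (8+1=9). Cumulative: 9
Frame 2: STRIKE. 10 + next two rolls (10+6) = 26. Cumulative: 35
Frame 3: STRIKE. 10 + next two rolls (6+3) = 19. Cumulative: 54
Frame 4: OPEN (6+3=9). Cumulative: 63
Frame 5: OPEN (2+4=6). Cumulative: 69
Frame 6: OPEN (6+3=9). Cumulative: 78
Frame 7: OPEN (4+5=9). Cumulative: 87
Frame 8: OPEN (5+3=8). Cumulative: 95
Frame 9: OPEN (9+0=9). Cumulative: 104
Frame 10: OPEN. Sum of all frame-10 rolls (9+0) = 9. Cumulative: 113

Answer: 113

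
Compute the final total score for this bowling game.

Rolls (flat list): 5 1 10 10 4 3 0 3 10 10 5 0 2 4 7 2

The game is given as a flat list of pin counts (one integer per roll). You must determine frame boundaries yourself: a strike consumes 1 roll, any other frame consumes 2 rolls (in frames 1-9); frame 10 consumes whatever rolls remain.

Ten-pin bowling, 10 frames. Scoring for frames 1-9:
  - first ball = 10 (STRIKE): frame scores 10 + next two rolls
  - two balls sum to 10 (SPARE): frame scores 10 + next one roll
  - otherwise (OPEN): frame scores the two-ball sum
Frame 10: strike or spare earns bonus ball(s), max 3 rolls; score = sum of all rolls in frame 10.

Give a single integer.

Frame 1: OPEN (5+1=6). Cumulative: 6
Frame 2: STRIKE. 10 + next two rolls (10+4) = 24. Cumulative: 30
Frame 3: STRIKE. 10 + next two rolls (4+3) = 17. Cumulative: 47
Frame 4: OPEN (4+3=7). Cumulative: 54
Frame 5: OPEN (0+3=3). Cumulative: 57
Frame 6: STRIKE. 10 + next two rolls (10+5) = 25. Cumulative: 82
Frame 7: STRIKE. 10 + next two rolls (5+0) = 15. Cumulative: 97
Frame 8: OPEN (5+0=5). Cumulative: 102
Frame 9: OPEN (2+4=6). Cumulative: 108
Frame 10: OPEN. Sum of all frame-10 rolls (7+2) = 9. Cumulative: 117

Answer: 117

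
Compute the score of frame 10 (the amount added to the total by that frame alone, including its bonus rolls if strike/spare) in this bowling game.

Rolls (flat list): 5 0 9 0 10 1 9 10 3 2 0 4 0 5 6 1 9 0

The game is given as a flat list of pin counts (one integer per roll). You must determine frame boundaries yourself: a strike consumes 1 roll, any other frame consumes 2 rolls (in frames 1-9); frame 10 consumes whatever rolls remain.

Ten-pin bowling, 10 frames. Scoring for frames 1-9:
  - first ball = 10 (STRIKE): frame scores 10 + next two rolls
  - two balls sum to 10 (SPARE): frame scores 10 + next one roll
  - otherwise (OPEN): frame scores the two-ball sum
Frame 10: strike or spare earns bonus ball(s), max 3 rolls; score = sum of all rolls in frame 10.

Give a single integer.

Frame 1: OPEN (5+0=5). Cumulative: 5
Frame 2: OPEN (9+0=9). Cumulative: 14
Frame 3: STRIKE. 10 + next two rolls (1+9) = 20. Cumulative: 34
Frame 4: SPARE (1+9=10). 10 + next roll (10) = 20. Cumulative: 54
Frame 5: STRIKE. 10 + next two rolls (3+2) = 15. Cumulative: 69
Frame 6: OPEN (3+2=5). Cumulative: 74
Frame 7: OPEN (0+4=4). Cumulative: 78
Frame 8: OPEN (0+5=5). Cumulative: 83
Frame 9: OPEN (6+1=7). Cumulative: 90
Frame 10: OPEN. Sum of all frame-10 rolls (9+0) = 9. Cumulative: 99

Answer: 9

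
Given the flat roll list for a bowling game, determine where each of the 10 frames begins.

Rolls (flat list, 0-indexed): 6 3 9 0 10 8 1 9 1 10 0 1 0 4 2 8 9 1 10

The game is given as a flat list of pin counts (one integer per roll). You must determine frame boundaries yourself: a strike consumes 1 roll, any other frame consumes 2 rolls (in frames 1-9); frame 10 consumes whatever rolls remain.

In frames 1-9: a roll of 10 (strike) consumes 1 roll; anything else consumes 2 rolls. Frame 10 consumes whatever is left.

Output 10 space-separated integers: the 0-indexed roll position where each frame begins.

Frame 1 starts at roll index 0: rolls=6,3 (sum=9), consumes 2 rolls
Frame 2 starts at roll index 2: rolls=9,0 (sum=9), consumes 2 rolls
Frame 3 starts at roll index 4: roll=10 (strike), consumes 1 roll
Frame 4 starts at roll index 5: rolls=8,1 (sum=9), consumes 2 rolls
Frame 5 starts at roll index 7: rolls=9,1 (sum=10), consumes 2 rolls
Frame 6 starts at roll index 9: roll=10 (strike), consumes 1 roll
Frame 7 starts at roll index 10: rolls=0,1 (sum=1), consumes 2 rolls
Frame 8 starts at roll index 12: rolls=0,4 (sum=4), consumes 2 rolls
Frame 9 starts at roll index 14: rolls=2,8 (sum=10), consumes 2 rolls
Frame 10 starts at roll index 16: 3 remaining rolls

Answer: 0 2 4 5 7 9 10 12 14 16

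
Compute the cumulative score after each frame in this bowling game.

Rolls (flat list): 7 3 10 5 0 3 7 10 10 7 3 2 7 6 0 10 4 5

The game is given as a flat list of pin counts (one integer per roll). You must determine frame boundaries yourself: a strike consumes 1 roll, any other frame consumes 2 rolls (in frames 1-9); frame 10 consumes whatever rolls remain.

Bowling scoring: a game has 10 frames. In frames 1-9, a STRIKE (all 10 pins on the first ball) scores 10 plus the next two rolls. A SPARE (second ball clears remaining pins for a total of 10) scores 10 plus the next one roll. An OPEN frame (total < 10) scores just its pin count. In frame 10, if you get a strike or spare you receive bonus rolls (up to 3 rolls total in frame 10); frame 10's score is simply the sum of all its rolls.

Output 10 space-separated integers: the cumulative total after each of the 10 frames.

Frame 1: SPARE (7+3=10). 10 + next roll (10) = 20. Cumulative: 20
Frame 2: STRIKE. 10 + next two rolls (5+0) = 15. Cumulative: 35
Frame 3: OPEN (5+0=5). Cumulative: 40
Frame 4: SPARE (3+7=10). 10 + next roll (10) = 20. Cumulative: 60
Frame 5: STRIKE. 10 + next two rolls (10+7) = 27. Cumulative: 87
Frame 6: STRIKE. 10 + next two rolls (7+3) = 20. Cumulative: 107
Frame 7: SPARE (7+3=10). 10 + next roll (2) = 12. Cumulative: 119
Frame 8: OPEN (2+7=9). Cumulative: 128
Frame 9: OPEN (6+0=6). Cumulative: 134
Frame 10: STRIKE. Sum of all frame-10 rolls (10+4+5) = 19. Cumulative: 153

Answer: 20 35 40 60 87 107 119 128 134 153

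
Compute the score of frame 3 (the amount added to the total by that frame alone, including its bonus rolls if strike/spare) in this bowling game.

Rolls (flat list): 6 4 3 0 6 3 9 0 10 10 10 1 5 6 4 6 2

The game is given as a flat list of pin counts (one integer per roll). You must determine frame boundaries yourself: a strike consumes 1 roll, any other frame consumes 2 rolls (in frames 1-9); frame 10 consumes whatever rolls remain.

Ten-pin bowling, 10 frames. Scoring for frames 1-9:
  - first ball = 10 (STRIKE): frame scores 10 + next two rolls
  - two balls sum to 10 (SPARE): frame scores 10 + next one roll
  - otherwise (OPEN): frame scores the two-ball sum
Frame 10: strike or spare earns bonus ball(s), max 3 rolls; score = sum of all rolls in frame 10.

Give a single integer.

Frame 1: SPARE (6+4=10). 10 + next roll (3) = 13. Cumulative: 13
Frame 2: OPEN (3+0=3). Cumulative: 16
Frame 3: OPEN (6+3=9). Cumulative: 25
Frame 4: OPEN (9+0=9). Cumulative: 34
Frame 5: STRIKE. 10 + next two rolls (10+10) = 30. Cumulative: 64

Answer: 9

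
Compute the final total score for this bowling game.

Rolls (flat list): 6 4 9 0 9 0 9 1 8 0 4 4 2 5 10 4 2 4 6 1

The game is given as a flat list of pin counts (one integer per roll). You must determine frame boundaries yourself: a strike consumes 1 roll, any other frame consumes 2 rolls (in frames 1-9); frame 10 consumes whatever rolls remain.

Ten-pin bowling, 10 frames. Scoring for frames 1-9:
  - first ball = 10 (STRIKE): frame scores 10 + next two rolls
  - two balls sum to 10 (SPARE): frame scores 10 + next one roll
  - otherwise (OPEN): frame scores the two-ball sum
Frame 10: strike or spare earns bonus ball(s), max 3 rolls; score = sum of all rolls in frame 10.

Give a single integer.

Answer: 111

Derivation:
Frame 1: SPARE (6+4=10). 10 + next roll (9) = 19. Cumulative: 19
Frame 2: OPEN (9+0=9). Cumulative: 28
Frame 3: OPEN (9+0=9). Cumulative: 37
Frame 4: SPARE (9+1=10). 10 + next roll (8) = 18. Cumulative: 55
Frame 5: OPEN (8+0=8). Cumulative: 63
Frame 6: OPEN (4+4=8). Cumulative: 71
Frame 7: OPEN (2+5=7). Cumulative: 78
Frame 8: STRIKE. 10 + next two rolls (4+2) = 16. Cumulative: 94
Frame 9: OPEN (4+2=6). Cumulative: 100
Frame 10: SPARE. Sum of all frame-10 rolls (4+6+1) = 11. Cumulative: 111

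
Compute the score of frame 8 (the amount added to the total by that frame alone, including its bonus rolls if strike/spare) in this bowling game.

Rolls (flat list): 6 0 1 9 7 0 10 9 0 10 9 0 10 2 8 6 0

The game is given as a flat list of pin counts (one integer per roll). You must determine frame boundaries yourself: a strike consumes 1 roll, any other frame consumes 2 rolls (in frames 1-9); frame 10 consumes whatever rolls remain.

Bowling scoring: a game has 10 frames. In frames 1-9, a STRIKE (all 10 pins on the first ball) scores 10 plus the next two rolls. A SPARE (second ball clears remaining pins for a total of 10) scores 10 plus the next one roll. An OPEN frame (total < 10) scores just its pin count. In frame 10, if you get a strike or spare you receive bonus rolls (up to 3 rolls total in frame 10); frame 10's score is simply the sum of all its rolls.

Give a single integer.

Answer: 20

Derivation:
Frame 1: OPEN (6+0=6). Cumulative: 6
Frame 2: SPARE (1+9=10). 10 + next roll (7) = 17. Cumulative: 23
Frame 3: OPEN (7+0=7). Cumulative: 30
Frame 4: STRIKE. 10 + next two rolls (9+0) = 19. Cumulative: 49
Frame 5: OPEN (9+0=9). Cumulative: 58
Frame 6: STRIKE. 10 + next two rolls (9+0) = 19. Cumulative: 77
Frame 7: OPEN (9+0=9). Cumulative: 86
Frame 8: STRIKE. 10 + next two rolls (2+8) = 20. Cumulative: 106
Frame 9: SPARE (2+8=10). 10 + next roll (6) = 16. Cumulative: 122
Frame 10: OPEN. Sum of all frame-10 rolls (6+0) = 6. Cumulative: 128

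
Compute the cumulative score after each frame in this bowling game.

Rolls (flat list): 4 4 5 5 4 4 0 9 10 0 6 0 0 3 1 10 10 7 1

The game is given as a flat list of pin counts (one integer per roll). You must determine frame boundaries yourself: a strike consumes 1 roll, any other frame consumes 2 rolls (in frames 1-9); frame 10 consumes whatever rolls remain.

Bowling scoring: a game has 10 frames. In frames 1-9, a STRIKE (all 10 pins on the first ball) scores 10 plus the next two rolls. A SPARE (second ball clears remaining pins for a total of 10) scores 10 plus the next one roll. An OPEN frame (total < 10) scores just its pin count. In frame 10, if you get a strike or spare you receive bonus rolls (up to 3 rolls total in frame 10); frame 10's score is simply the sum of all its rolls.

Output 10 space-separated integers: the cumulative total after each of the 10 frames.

Frame 1: OPEN (4+4=8). Cumulative: 8
Frame 2: SPARE (5+5=10). 10 + next roll (4) = 14. Cumulative: 22
Frame 3: OPEN (4+4=8). Cumulative: 30
Frame 4: OPEN (0+9=9). Cumulative: 39
Frame 5: STRIKE. 10 + next two rolls (0+6) = 16. Cumulative: 55
Frame 6: OPEN (0+6=6). Cumulative: 61
Frame 7: OPEN (0+0=0). Cumulative: 61
Frame 8: OPEN (3+1=4). Cumulative: 65
Frame 9: STRIKE. 10 + next two rolls (10+7) = 27. Cumulative: 92
Frame 10: STRIKE. Sum of all frame-10 rolls (10+7+1) = 18. Cumulative: 110

Answer: 8 22 30 39 55 61 61 65 92 110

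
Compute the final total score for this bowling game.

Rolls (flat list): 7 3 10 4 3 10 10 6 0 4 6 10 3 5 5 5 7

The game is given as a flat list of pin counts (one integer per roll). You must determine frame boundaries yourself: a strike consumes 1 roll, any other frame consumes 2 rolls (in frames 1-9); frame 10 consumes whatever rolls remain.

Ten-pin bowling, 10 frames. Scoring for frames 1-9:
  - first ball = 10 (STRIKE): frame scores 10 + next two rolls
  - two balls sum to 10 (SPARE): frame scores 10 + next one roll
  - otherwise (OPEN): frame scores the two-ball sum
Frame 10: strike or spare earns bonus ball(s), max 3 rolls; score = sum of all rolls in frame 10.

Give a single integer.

Frame 1: SPARE (7+3=10). 10 + next roll (10) = 20. Cumulative: 20
Frame 2: STRIKE. 10 + next two rolls (4+3) = 17. Cumulative: 37
Frame 3: OPEN (4+3=7). Cumulative: 44
Frame 4: STRIKE. 10 + next two rolls (10+6) = 26. Cumulative: 70
Frame 5: STRIKE. 10 + next two rolls (6+0) = 16. Cumulative: 86
Frame 6: OPEN (6+0=6). Cumulative: 92
Frame 7: SPARE (4+6=10). 10 + next roll (10) = 20. Cumulative: 112
Frame 8: STRIKE. 10 + next two rolls (3+5) = 18. Cumulative: 130
Frame 9: OPEN (3+5=8). Cumulative: 138
Frame 10: SPARE. Sum of all frame-10 rolls (5+5+7) = 17. Cumulative: 155

Answer: 155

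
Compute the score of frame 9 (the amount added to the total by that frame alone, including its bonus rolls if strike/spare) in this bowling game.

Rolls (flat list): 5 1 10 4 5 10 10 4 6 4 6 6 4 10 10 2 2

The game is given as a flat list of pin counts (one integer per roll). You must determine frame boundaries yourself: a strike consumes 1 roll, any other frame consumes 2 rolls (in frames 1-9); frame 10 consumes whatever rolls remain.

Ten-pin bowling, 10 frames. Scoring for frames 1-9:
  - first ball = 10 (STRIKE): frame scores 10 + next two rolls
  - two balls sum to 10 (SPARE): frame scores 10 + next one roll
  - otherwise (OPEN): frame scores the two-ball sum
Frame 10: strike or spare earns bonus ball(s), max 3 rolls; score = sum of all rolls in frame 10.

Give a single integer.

Answer: 22

Derivation:
Frame 1: OPEN (5+1=6). Cumulative: 6
Frame 2: STRIKE. 10 + next two rolls (4+5) = 19. Cumulative: 25
Frame 3: OPEN (4+5=9). Cumulative: 34
Frame 4: STRIKE. 10 + next two rolls (10+4) = 24. Cumulative: 58
Frame 5: STRIKE. 10 + next two rolls (4+6) = 20. Cumulative: 78
Frame 6: SPARE (4+6=10). 10 + next roll (4) = 14. Cumulative: 92
Frame 7: SPARE (4+6=10). 10 + next roll (6) = 16. Cumulative: 108
Frame 8: SPARE (6+4=10). 10 + next roll (10) = 20. Cumulative: 128
Frame 9: STRIKE. 10 + next two rolls (10+2) = 22. Cumulative: 150
Frame 10: STRIKE. Sum of all frame-10 rolls (10+2+2) = 14. Cumulative: 164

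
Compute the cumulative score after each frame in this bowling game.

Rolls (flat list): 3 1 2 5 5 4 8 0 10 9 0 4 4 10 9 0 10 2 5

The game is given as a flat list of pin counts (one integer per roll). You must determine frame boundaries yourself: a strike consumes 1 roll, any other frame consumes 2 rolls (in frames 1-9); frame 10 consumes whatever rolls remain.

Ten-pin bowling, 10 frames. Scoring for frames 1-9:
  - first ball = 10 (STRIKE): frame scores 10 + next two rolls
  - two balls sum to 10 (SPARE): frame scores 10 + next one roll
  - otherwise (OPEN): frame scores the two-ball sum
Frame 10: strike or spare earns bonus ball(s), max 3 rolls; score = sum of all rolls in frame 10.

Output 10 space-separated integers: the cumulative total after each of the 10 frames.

Frame 1: OPEN (3+1=4). Cumulative: 4
Frame 2: OPEN (2+5=7). Cumulative: 11
Frame 3: OPEN (5+4=9). Cumulative: 20
Frame 4: OPEN (8+0=8). Cumulative: 28
Frame 5: STRIKE. 10 + next two rolls (9+0) = 19. Cumulative: 47
Frame 6: OPEN (9+0=9). Cumulative: 56
Frame 7: OPEN (4+4=8). Cumulative: 64
Frame 8: STRIKE. 10 + next two rolls (9+0) = 19. Cumulative: 83
Frame 9: OPEN (9+0=9). Cumulative: 92
Frame 10: STRIKE. Sum of all frame-10 rolls (10+2+5) = 17. Cumulative: 109

Answer: 4 11 20 28 47 56 64 83 92 109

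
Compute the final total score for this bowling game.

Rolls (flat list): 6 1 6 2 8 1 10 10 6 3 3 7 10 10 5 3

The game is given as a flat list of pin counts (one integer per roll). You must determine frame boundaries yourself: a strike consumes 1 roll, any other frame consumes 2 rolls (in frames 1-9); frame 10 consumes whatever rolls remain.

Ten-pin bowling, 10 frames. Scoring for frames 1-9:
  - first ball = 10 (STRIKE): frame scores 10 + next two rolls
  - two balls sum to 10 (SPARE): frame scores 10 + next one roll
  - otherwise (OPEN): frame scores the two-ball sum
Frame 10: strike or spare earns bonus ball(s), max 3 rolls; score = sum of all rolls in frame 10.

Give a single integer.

Answer: 149

Derivation:
Frame 1: OPEN (6+1=7). Cumulative: 7
Frame 2: OPEN (6+2=8). Cumulative: 15
Frame 3: OPEN (8+1=9). Cumulative: 24
Frame 4: STRIKE. 10 + next two rolls (10+6) = 26. Cumulative: 50
Frame 5: STRIKE. 10 + next two rolls (6+3) = 19. Cumulative: 69
Frame 6: OPEN (6+3=9). Cumulative: 78
Frame 7: SPARE (3+7=10). 10 + next roll (10) = 20. Cumulative: 98
Frame 8: STRIKE. 10 + next two rolls (10+5) = 25. Cumulative: 123
Frame 9: STRIKE. 10 + next two rolls (5+3) = 18. Cumulative: 141
Frame 10: OPEN. Sum of all frame-10 rolls (5+3) = 8. Cumulative: 149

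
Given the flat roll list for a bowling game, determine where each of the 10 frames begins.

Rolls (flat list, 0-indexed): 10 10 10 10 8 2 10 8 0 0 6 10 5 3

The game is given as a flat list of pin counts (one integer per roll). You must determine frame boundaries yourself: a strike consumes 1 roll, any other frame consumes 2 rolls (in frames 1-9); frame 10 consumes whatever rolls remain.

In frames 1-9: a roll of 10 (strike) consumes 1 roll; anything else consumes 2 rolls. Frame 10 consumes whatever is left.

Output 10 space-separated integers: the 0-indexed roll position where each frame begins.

Frame 1 starts at roll index 0: roll=10 (strike), consumes 1 roll
Frame 2 starts at roll index 1: roll=10 (strike), consumes 1 roll
Frame 3 starts at roll index 2: roll=10 (strike), consumes 1 roll
Frame 4 starts at roll index 3: roll=10 (strike), consumes 1 roll
Frame 5 starts at roll index 4: rolls=8,2 (sum=10), consumes 2 rolls
Frame 6 starts at roll index 6: roll=10 (strike), consumes 1 roll
Frame 7 starts at roll index 7: rolls=8,0 (sum=8), consumes 2 rolls
Frame 8 starts at roll index 9: rolls=0,6 (sum=6), consumes 2 rolls
Frame 9 starts at roll index 11: roll=10 (strike), consumes 1 roll
Frame 10 starts at roll index 12: 2 remaining rolls

Answer: 0 1 2 3 4 6 7 9 11 12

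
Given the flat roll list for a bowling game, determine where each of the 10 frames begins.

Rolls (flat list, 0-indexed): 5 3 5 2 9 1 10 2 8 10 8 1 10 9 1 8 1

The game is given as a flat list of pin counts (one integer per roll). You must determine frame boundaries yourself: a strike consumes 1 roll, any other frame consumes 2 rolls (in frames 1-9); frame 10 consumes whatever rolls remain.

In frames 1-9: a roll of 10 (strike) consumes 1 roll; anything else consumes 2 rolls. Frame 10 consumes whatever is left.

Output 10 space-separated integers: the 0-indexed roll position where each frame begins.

Frame 1 starts at roll index 0: rolls=5,3 (sum=8), consumes 2 rolls
Frame 2 starts at roll index 2: rolls=5,2 (sum=7), consumes 2 rolls
Frame 3 starts at roll index 4: rolls=9,1 (sum=10), consumes 2 rolls
Frame 4 starts at roll index 6: roll=10 (strike), consumes 1 roll
Frame 5 starts at roll index 7: rolls=2,8 (sum=10), consumes 2 rolls
Frame 6 starts at roll index 9: roll=10 (strike), consumes 1 roll
Frame 7 starts at roll index 10: rolls=8,1 (sum=9), consumes 2 rolls
Frame 8 starts at roll index 12: roll=10 (strike), consumes 1 roll
Frame 9 starts at roll index 13: rolls=9,1 (sum=10), consumes 2 rolls
Frame 10 starts at roll index 15: 2 remaining rolls

Answer: 0 2 4 6 7 9 10 12 13 15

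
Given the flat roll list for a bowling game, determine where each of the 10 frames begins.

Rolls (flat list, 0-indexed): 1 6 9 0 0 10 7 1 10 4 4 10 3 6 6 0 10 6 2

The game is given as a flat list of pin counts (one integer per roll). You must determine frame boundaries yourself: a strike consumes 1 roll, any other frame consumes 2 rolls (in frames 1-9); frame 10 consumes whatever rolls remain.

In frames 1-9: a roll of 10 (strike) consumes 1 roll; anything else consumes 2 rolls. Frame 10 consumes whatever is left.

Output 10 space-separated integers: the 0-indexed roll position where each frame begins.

Answer: 0 2 4 6 8 9 11 12 14 16

Derivation:
Frame 1 starts at roll index 0: rolls=1,6 (sum=7), consumes 2 rolls
Frame 2 starts at roll index 2: rolls=9,0 (sum=9), consumes 2 rolls
Frame 3 starts at roll index 4: rolls=0,10 (sum=10), consumes 2 rolls
Frame 4 starts at roll index 6: rolls=7,1 (sum=8), consumes 2 rolls
Frame 5 starts at roll index 8: roll=10 (strike), consumes 1 roll
Frame 6 starts at roll index 9: rolls=4,4 (sum=8), consumes 2 rolls
Frame 7 starts at roll index 11: roll=10 (strike), consumes 1 roll
Frame 8 starts at roll index 12: rolls=3,6 (sum=9), consumes 2 rolls
Frame 9 starts at roll index 14: rolls=6,0 (sum=6), consumes 2 rolls
Frame 10 starts at roll index 16: 3 remaining rolls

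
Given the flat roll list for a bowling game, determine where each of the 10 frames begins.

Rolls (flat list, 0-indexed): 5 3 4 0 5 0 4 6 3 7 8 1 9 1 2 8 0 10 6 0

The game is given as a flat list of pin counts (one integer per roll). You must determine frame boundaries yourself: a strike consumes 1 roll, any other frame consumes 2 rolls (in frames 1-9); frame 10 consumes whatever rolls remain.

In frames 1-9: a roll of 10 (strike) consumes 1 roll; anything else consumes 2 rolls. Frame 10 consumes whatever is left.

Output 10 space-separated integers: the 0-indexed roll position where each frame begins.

Frame 1 starts at roll index 0: rolls=5,3 (sum=8), consumes 2 rolls
Frame 2 starts at roll index 2: rolls=4,0 (sum=4), consumes 2 rolls
Frame 3 starts at roll index 4: rolls=5,0 (sum=5), consumes 2 rolls
Frame 4 starts at roll index 6: rolls=4,6 (sum=10), consumes 2 rolls
Frame 5 starts at roll index 8: rolls=3,7 (sum=10), consumes 2 rolls
Frame 6 starts at roll index 10: rolls=8,1 (sum=9), consumes 2 rolls
Frame 7 starts at roll index 12: rolls=9,1 (sum=10), consumes 2 rolls
Frame 8 starts at roll index 14: rolls=2,8 (sum=10), consumes 2 rolls
Frame 9 starts at roll index 16: rolls=0,10 (sum=10), consumes 2 rolls
Frame 10 starts at roll index 18: 2 remaining rolls

Answer: 0 2 4 6 8 10 12 14 16 18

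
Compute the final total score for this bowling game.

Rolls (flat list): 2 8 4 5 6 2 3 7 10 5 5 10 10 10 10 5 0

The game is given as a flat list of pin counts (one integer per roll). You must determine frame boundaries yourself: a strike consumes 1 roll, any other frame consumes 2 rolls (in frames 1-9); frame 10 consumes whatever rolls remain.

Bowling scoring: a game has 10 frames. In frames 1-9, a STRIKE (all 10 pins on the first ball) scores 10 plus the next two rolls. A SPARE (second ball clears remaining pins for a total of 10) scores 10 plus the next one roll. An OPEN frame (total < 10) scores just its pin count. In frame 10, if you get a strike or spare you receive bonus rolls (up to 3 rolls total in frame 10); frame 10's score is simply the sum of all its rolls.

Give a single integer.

Answer: 191

Derivation:
Frame 1: SPARE (2+8=10). 10 + next roll (4) = 14. Cumulative: 14
Frame 2: OPEN (4+5=9). Cumulative: 23
Frame 3: OPEN (6+2=8). Cumulative: 31
Frame 4: SPARE (3+7=10). 10 + next roll (10) = 20. Cumulative: 51
Frame 5: STRIKE. 10 + next two rolls (5+5) = 20. Cumulative: 71
Frame 6: SPARE (5+5=10). 10 + next roll (10) = 20. Cumulative: 91
Frame 7: STRIKE. 10 + next two rolls (10+10) = 30. Cumulative: 121
Frame 8: STRIKE. 10 + next two rolls (10+10) = 30. Cumulative: 151
Frame 9: STRIKE. 10 + next two rolls (10+5) = 25. Cumulative: 176
Frame 10: STRIKE. Sum of all frame-10 rolls (10+5+0) = 15. Cumulative: 191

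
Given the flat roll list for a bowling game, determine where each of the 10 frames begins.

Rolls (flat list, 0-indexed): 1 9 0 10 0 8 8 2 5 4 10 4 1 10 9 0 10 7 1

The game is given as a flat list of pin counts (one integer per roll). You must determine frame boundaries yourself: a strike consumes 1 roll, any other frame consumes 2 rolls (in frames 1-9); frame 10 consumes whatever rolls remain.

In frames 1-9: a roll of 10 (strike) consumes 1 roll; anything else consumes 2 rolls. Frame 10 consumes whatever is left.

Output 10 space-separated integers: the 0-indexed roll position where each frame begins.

Answer: 0 2 4 6 8 10 11 13 14 16

Derivation:
Frame 1 starts at roll index 0: rolls=1,9 (sum=10), consumes 2 rolls
Frame 2 starts at roll index 2: rolls=0,10 (sum=10), consumes 2 rolls
Frame 3 starts at roll index 4: rolls=0,8 (sum=8), consumes 2 rolls
Frame 4 starts at roll index 6: rolls=8,2 (sum=10), consumes 2 rolls
Frame 5 starts at roll index 8: rolls=5,4 (sum=9), consumes 2 rolls
Frame 6 starts at roll index 10: roll=10 (strike), consumes 1 roll
Frame 7 starts at roll index 11: rolls=4,1 (sum=5), consumes 2 rolls
Frame 8 starts at roll index 13: roll=10 (strike), consumes 1 roll
Frame 9 starts at roll index 14: rolls=9,0 (sum=9), consumes 2 rolls
Frame 10 starts at roll index 16: 3 remaining rolls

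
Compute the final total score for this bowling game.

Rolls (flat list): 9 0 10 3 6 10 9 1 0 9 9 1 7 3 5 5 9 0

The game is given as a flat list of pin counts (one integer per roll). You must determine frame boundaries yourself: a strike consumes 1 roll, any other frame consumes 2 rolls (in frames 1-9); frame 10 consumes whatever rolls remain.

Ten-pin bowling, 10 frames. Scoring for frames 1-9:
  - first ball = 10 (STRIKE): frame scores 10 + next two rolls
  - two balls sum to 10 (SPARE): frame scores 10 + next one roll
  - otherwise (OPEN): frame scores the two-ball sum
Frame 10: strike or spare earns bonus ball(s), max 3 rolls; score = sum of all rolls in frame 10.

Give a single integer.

Frame 1: OPEN (9+0=9). Cumulative: 9
Frame 2: STRIKE. 10 + next two rolls (3+6) = 19. Cumulative: 28
Frame 3: OPEN (3+6=9). Cumulative: 37
Frame 4: STRIKE. 10 + next two rolls (9+1) = 20. Cumulative: 57
Frame 5: SPARE (9+1=10). 10 + next roll (0) = 10. Cumulative: 67
Frame 6: OPEN (0+9=9). Cumulative: 76
Frame 7: SPARE (9+1=10). 10 + next roll (7) = 17. Cumulative: 93
Frame 8: SPARE (7+3=10). 10 + next roll (5) = 15. Cumulative: 108
Frame 9: SPARE (5+5=10). 10 + next roll (9) = 19. Cumulative: 127
Frame 10: OPEN. Sum of all frame-10 rolls (9+0) = 9. Cumulative: 136

Answer: 136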